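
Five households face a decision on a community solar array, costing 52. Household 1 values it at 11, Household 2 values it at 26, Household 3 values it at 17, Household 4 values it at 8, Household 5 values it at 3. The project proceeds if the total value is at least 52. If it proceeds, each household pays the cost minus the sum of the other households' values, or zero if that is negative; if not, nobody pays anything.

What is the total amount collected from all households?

Total value 65 ≥ cost 52, so it is built.
Household 1: others sum to 54; max(0, 52 - 54) = 0.
Household 2: others sum to 39; max(0, 52 - 39) = 13.
Household 3: others sum to 48; max(0, 52 - 48) = 4.
Household 4: others sum to 57; max(0, 52 - 57) = 0.
Household 5: others sum to 62; max(0, 52 - 62) = 0.
Total collected = 0 + 13 + 4 + 0 + 0 = 17.

17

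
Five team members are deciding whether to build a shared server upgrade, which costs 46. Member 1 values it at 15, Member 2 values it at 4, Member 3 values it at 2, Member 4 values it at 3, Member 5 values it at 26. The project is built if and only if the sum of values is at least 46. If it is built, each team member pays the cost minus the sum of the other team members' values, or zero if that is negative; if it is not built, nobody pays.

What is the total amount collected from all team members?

Total value 50 ≥ cost 46, so it is built.
Member 1: others sum to 35; max(0, 46 - 35) = 11.
Member 2: others sum to 46; max(0, 46 - 46) = 0.
Member 3: others sum to 48; max(0, 46 - 48) = 0.
Member 4: others sum to 47; max(0, 46 - 47) = 0.
Member 5: others sum to 24; max(0, 46 - 24) = 22.
Total collected = 11 + 0 + 0 + 0 + 22 = 33.

33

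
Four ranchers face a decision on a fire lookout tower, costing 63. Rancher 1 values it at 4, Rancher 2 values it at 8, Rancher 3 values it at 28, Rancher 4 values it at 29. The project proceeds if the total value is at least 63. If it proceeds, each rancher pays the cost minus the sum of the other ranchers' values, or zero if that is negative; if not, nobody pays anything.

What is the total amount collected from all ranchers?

47

Total value 69 ≥ cost 63, so it is built.
Rancher 1: others sum to 65; max(0, 63 - 65) = 0.
Rancher 2: others sum to 61; max(0, 63 - 61) = 2.
Rancher 3: others sum to 41; max(0, 63 - 41) = 22.
Rancher 4: others sum to 40; max(0, 63 - 40) = 23.
Total collected = 0 + 2 + 22 + 23 = 47.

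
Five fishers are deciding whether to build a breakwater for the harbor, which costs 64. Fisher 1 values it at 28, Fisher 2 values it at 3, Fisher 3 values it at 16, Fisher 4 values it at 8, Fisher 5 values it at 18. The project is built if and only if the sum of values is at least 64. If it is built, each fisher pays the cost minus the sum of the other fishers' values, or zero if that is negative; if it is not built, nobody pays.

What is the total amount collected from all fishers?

35

Total value 73 ≥ cost 64, so it is built.
Fisher 1: others sum to 45; max(0, 64 - 45) = 19.
Fisher 2: others sum to 70; max(0, 64 - 70) = 0.
Fisher 3: others sum to 57; max(0, 64 - 57) = 7.
Fisher 4: others sum to 65; max(0, 64 - 65) = 0.
Fisher 5: others sum to 55; max(0, 64 - 55) = 9.
Total collected = 19 + 0 + 7 + 0 + 9 = 35.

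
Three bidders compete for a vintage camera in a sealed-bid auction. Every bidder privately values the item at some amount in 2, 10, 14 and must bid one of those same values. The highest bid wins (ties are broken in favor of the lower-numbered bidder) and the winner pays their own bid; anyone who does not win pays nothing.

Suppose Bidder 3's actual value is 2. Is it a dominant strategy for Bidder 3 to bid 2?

Check each profile of the others' bids and compare truth against every alternative bid.
Others bid (2, 2): truth gives 0, best alternative gives -8.
Others bid (2, 10): truth gives 0, best alternative gives 0.
Others bid (2, 14): truth gives 0, best alternative gives 0.
Others bid (10, 2): truth gives 0, best alternative gives 0.
Others bid (10, 10): truth gives 0, best alternative gives 0.
Others bid (10, 14): truth gives 0, best alternative gives 0.
(Remaining 3 profiles checked similarly; truth is weakly best in each.)
In every case the truthful bid is at least as good as any alternative, so it is a dominant strategy.

Yes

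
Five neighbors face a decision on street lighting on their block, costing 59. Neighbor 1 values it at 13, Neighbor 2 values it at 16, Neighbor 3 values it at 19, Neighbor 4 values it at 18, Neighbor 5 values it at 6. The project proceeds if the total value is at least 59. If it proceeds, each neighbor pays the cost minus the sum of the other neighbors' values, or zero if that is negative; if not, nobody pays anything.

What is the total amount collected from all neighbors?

14

Total value 72 ≥ cost 59, so it is built.
Neighbor 1: others sum to 59; max(0, 59 - 59) = 0.
Neighbor 2: others sum to 56; max(0, 59 - 56) = 3.
Neighbor 3: others sum to 53; max(0, 59 - 53) = 6.
Neighbor 4: others sum to 54; max(0, 59 - 54) = 5.
Neighbor 5: others sum to 66; max(0, 59 - 66) = 0.
Total collected = 0 + 3 + 6 + 5 + 0 = 14.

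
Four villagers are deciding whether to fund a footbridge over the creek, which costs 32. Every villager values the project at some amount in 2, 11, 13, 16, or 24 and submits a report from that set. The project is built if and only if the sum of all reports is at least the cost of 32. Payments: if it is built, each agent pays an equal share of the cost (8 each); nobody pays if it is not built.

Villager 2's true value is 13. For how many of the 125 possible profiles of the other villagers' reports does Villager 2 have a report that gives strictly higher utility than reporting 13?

6

Others report (2, 2, 11): truth gives 0; report 24 gives 5 > 0. Violating.
Others report (2, 2, 13): truth gives 0; report 16 gives 5 > 0. Violating.
Others report (2, 11, 2): truth gives 0; report 24 gives 5 > 0. Violating.
Others report (2, 13, 2): truth gives 0; report 16 gives 5 > 0. Violating.
Others report (2, 2, 2): truth gives 0; no alternative beats it.
Others report (2, 2, 16): truth gives 5; no alternative beats it.
(Checking all 125 profiles: 6 have a profitable deviation, 119 do not.)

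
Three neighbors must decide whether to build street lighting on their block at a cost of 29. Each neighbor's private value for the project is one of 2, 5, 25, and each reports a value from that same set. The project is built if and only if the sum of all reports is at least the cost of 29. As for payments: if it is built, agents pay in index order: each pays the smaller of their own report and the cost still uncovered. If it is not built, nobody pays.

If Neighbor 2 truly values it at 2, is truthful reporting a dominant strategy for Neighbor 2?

Check each profile of the others' reports and compare truth against every alternative report.
Others report (2, 25): truth gives 0, best alternative gives -3.
Others report (5, 25): truth gives 0, best alternative gives -3.
Others report (25, 2): truth gives 0, best alternative gives -2.
Others report (25, 5): truth gives 0, best alternative gives -2.
Others report (25, 25): truth gives 0, best alternative gives -2.
Others report (2, 2): truth gives 0, best alternative gives 0.
(Remaining 3 profiles checked similarly; truth is weakly best in each.)
In every case the truthful report is at least as good as any alternative, so it is a dominant strategy.

Yes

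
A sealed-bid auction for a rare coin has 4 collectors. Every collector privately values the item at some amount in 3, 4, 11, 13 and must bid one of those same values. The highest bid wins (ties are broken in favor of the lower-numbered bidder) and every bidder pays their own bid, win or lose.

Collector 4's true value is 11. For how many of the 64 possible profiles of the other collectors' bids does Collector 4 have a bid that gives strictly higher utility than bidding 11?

Others bid (3, 3, 3): truth gives 0; bid 4 gives 7 > 0. Violating.
Others bid (3, 3, 11): truth gives -11; bid 13 gives -2 > -11. Violating.
Others bid (3, 3, 13): truth gives -11; bid 3 gives -3 > -11. Violating.
Others bid (3, 4, 11): truth gives -11; bid 13 gives -2 > -11. Violating.
Others bid (3, 3, 4): truth gives 0; no alternative beats it.
Others bid (3, 4, 3): truth gives 0; no alternative beats it.
(Checking all 64 profiles: 57 have a profitable deviation, 7 do not.)

57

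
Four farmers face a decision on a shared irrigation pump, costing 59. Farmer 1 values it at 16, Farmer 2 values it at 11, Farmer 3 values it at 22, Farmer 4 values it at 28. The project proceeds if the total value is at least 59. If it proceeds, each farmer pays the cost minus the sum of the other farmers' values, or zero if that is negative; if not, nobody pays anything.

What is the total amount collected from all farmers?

Total value 77 ≥ cost 59, so it is built.
Farmer 1: others sum to 61; max(0, 59 - 61) = 0.
Farmer 2: others sum to 66; max(0, 59 - 66) = 0.
Farmer 3: others sum to 55; max(0, 59 - 55) = 4.
Farmer 4: others sum to 49; max(0, 59 - 49) = 10.
Total collected = 0 + 0 + 4 + 10 = 14.

14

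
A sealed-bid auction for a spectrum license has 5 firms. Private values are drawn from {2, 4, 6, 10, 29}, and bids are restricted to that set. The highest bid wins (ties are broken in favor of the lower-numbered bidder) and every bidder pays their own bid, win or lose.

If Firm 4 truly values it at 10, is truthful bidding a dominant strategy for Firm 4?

Consider the case where Firm 1 bids 2, Firm 2 bids 2, Firm 3 bids 2 and Firm 5 bids 2.
Truthful bid 10: wins, pays 10, utility 10 - 10 = 0.
Bid 4 instead: wins, pays 4, utility 10 - 4 = 6.
Since 6 > 0, bidding 4 is strictly better here, so truthful bidding is not dominant.

No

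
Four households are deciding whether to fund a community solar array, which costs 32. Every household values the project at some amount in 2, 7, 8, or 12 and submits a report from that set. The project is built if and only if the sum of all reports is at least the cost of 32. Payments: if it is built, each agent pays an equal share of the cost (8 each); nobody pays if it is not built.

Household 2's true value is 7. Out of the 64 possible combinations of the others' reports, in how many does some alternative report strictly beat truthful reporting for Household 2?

Others report (2, 12, 12): truth gives -1; report 2 gives 0 > -1. Violating.
Others report (7, 7, 12): truth gives -1; report 2 gives 0 > -1. Violating.
Others report (7, 8, 12): truth gives -1; report 2 gives 0 > -1. Violating.
Others report (7, 12, 7): truth gives -1; report 2 gives 0 > -1. Violating.
Others report (2, 2, 2): truth gives 0; no alternative beats it.
Others report (2, 2, 7): truth gives 0; no alternative beats it.
(Checking all 64 profiles: 15 have a profitable deviation, 49 do not.)

15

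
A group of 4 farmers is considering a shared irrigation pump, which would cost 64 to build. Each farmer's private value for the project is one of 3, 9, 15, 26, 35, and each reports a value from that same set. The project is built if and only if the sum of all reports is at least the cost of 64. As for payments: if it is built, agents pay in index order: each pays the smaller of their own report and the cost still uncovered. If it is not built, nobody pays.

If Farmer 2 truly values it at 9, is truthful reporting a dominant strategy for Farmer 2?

No

Consider the case where Farmer 1 reports 3, Farmer 3 reports 26 and Farmer 4 reports 35.
Truthful report 9: project built, pays 9, utility 9 - 9 = 0.
Report 3 instead: project built, pays 3, utility 9 - 3 = 6.
Since 6 > 0, reporting 3 is strictly better here, so truthful reporting is not dominant.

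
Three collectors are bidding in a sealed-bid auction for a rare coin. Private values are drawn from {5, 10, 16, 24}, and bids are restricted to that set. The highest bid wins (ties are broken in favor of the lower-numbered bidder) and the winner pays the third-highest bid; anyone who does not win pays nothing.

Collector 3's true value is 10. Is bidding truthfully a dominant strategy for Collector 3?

Consider the case where Collector 1 bids 5 and Collector 2 bids 10.
Truthful bid 10: loses, pays 0, utility 0.
Bid 16 instead: wins, pays 5, utility 10 - 5 = 5.
Since 5 > 0, bidding 16 is strictly better here, so truthful bidding is not dominant.

No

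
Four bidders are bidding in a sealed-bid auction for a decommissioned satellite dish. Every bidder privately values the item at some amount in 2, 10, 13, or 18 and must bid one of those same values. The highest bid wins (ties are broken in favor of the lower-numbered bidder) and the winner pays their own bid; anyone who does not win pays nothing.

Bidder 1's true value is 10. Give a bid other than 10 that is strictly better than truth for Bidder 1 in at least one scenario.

Suppose Bidder 2 bids 2, Bidder 3 bids 2 and Bidder 4 bids 2.
Bid 10: wins, pays 10, utility 10 - 10 = 0.
Bid 2: wins, pays 2, utility 10 - 2 = 8.
So bidding 2 beats truth here (8 > 0).

2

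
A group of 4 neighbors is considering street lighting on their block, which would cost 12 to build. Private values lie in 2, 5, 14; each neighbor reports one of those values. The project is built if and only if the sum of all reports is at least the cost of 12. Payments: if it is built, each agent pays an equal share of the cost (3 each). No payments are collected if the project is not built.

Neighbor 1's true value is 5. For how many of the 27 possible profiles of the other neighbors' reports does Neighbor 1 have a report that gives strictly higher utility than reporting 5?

1

Others report (2, 2, 2): truth gives 0; report 14 gives 2 > 0. Violating.
Others report (2, 2, 5): truth gives 2; no alternative beats it.
Others report (2, 2, 14): truth gives 2; no alternative beats it.
(Checking all 27 profiles: 1 has a profitable deviation, 26 do not.)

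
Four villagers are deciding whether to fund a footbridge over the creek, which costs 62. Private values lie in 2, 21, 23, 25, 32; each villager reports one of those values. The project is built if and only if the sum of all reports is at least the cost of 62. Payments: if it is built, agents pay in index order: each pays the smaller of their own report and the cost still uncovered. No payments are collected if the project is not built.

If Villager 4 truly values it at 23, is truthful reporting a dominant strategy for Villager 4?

Yes

Check each profile of the others' reports and compare truth against every alternative report.
Others report (2, 32, 32): truth gives 23, best alternative gives 23.
Others report (21, 21, 21): truth gives 23, best alternative gives 23.
Others report (21, 21, 23): truth gives 23, best alternative gives 23.
Others report (21, 21, 25): truth gives 23, best alternative gives 23.
Others report (21, 21, 32): truth gives 23, best alternative gives 23.
Others report (21, 23, 21): truth gives 23, best alternative gives 23.
(Remaining 119 profiles checked similarly; truth is weakly best in each.)
In every case the truthful report is at least as good as any alternative, so it is a dominant strategy.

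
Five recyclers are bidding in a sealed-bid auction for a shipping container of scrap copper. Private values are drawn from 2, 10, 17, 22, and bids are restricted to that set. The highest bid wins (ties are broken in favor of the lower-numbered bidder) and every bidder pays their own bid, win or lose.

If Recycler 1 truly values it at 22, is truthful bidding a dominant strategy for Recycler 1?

Consider the case where Recycler 2 bids 2, Recycler 3 bids 2, Recycler 4 bids 2 and Recycler 5 bids 2.
Truthful bid 22: wins, pays 22, utility 22 - 22 = 0.
Bid 2 instead: wins, pays 2, utility 22 - 2 = 20.
Since 20 > 0, bidding 2 is strictly better here, so truthful bidding is not dominant.

No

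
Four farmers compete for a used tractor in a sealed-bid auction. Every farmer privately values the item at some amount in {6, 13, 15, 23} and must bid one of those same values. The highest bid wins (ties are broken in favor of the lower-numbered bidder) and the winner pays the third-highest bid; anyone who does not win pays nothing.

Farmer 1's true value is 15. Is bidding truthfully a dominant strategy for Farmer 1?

No

Consider the case where Farmer 2 bids 6, Farmer 3 bids 6 and Farmer 4 bids 23.
Truthful bid 15: loses, pays 0, utility 0.
Bid 23 instead: wins, pays 6, utility 15 - 6 = 9.
Since 9 > 0, bidding 23 is strictly better here, so truthful bidding is not dominant.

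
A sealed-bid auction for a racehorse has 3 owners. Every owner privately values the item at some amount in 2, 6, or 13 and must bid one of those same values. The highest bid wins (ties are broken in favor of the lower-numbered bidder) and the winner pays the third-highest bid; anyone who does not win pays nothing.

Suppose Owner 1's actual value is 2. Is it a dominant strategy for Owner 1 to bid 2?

Check each profile of the others' bids and compare truth against every alternative bid.
Others bid (6, 6): truth gives 0, best alternative gives -4.
Others bid (2, 2): truth gives 0, best alternative gives 0.
Others bid (2, 6): truth gives 0, best alternative gives 0.
Others bid (2, 13): truth gives 0, best alternative gives 0.
Others bid (6, 2): truth gives 0, best alternative gives 0.
Others bid (6, 13): truth gives 0, best alternative gives 0.
(Remaining 3 profiles checked similarly; truth is weakly best in each.)
In every case the truthful bid is at least as good as any alternative, so it is a dominant strategy.

Yes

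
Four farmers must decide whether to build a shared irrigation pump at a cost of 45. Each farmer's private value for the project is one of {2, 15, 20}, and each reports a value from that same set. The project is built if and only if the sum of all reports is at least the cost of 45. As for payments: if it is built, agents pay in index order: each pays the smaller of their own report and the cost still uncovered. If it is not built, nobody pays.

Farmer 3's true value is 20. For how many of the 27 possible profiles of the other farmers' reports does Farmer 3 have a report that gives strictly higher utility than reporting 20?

16

Others report (2, 15, 15): truth gives 0; report 15 gives 5 > 0. Violating.
Others report (2, 15, 20): truth gives 0; report 15 gives 5 > 0. Violating.
Others report (2, 20, 15): truth gives 0; report 15 gives 5 > 0. Violating.
Others report (2, 20, 20): truth gives 0; report 15 gives 5 > 0. Violating.
Others report (2, 2, 2): truth gives 0; no alternative beats it.
Others report (2, 2, 15): truth gives 0; no alternative beats it.
(Checking all 27 profiles: 16 have a profitable deviation, 11 do not.)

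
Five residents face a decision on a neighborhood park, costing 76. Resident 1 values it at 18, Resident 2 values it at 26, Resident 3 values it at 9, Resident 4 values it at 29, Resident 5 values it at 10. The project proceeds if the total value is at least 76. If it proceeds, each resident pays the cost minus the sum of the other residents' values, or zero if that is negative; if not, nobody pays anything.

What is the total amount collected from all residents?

Total value 92 ≥ cost 76, so it is built.
Resident 1: others sum to 74; max(0, 76 - 74) = 2.
Resident 2: others sum to 66; max(0, 76 - 66) = 10.
Resident 3: others sum to 83; max(0, 76 - 83) = 0.
Resident 4: others sum to 63; max(0, 76 - 63) = 13.
Resident 5: others sum to 82; max(0, 76 - 82) = 0.
Total collected = 2 + 10 + 0 + 13 + 0 = 25.

25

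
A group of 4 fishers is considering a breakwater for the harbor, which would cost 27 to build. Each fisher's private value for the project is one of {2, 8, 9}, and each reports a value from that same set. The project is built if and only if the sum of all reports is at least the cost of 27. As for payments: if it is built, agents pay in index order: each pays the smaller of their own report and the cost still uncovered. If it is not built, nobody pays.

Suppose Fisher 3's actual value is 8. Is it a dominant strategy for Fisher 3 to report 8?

No

Consider the case where Fisher 1 reports 8, Fisher 2 reports 8 and Fisher 4 reports 9.
Truthful report 8: project built, pays 8, utility 8 - 8 = 0.
Report 2 instead: project built, pays 2, utility 8 - 2 = 6.
Since 6 > 0, reporting 2 is strictly better here, so truthful reporting is not dominant.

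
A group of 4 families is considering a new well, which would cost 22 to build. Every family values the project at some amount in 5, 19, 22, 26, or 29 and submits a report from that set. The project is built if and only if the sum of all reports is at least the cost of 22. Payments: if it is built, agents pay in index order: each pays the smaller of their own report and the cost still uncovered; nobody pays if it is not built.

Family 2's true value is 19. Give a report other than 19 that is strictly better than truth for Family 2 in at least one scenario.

Suppose Family 1 reports 5, Family 3 reports 5 and Family 4 reports 19.
Report 19: project built, pays 17, utility 19 - 17 = 2.
Report 5: project built, pays 5, utility 19 - 5 = 14.
So reporting 5 beats truth here (14 > 2).

5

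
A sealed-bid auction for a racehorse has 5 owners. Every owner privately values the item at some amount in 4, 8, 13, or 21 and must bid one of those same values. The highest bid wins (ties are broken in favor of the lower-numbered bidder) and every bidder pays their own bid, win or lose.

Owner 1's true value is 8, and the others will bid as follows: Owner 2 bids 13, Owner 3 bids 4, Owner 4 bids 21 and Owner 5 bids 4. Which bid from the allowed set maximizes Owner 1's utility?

Bid 4: loses but pays 4, utility -4.
Bid 8: loses but pays 8, utility -8.
Bid 13: loses but pays 13, utility -13.
Bid 21: wins, pays 21, utility 8 - 21 = -13.
The best choice is 4 with utility -4.

4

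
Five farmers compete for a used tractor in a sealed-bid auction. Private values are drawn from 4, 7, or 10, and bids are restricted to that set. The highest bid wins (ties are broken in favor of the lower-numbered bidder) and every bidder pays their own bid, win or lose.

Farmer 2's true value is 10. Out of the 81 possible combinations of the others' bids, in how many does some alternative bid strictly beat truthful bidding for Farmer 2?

Others bid (4, 4, 4, 4): truth gives 0; bid 7 gives 3 > 0. Violating.
Others bid (4, 4, 4, 7): truth gives 0; bid 7 gives 3 > 0. Violating.
Others bid (4, 4, 7, 4): truth gives 0; bid 7 gives 3 > 0. Violating.
Others bid (4, 4, 7, 7): truth gives 0; bid 7 gives 3 > 0. Violating.
Others bid (4, 4, 4, 10): truth gives 0; no alternative beats it.
Others bid (4, 4, 7, 10): truth gives 0; no alternative beats it.
(Checking all 81 profiles: 35 have a profitable deviation, 46 do not.)

35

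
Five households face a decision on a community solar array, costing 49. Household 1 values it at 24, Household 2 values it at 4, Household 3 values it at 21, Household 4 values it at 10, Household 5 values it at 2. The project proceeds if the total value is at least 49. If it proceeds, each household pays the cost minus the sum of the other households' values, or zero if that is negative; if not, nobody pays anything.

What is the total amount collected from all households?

21

Total value 61 ≥ cost 49, so it is built.
Household 1: others sum to 37; max(0, 49 - 37) = 12.
Household 2: others sum to 57; max(0, 49 - 57) = 0.
Household 3: others sum to 40; max(0, 49 - 40) = 9.
Household 4: others sum to 51; max(0, 49 - 51) = 0.
Household 5: others sum to 59; max(0, 49 - 59) = 0.
Total collected = 12 + 0 + 9 + 0 + 0 = 21.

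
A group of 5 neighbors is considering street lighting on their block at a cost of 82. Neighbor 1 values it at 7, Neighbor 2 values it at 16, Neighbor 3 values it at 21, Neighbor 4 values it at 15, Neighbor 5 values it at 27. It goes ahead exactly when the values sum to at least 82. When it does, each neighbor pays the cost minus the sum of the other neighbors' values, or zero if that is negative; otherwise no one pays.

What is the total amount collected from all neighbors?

Total value 86 ≥ cost 82, so it is built.
Neighbor 1: others sum to 79; max(0, 82 - 79) = 3.
Neighbor 2: others sum to 70; max(0, 82 - 70) = 12.
Neighbor 3: others sum to 65; max(0, 82 - 65) = 17.
Neighbor 4: others sum to 71; max(0, 82 - 71) = 11.
Neighbor 5: others sum to 59; max(0, 82 - 59) = 23.
Total collected = 3 + 12 + 17 + 11 + 23 = 66.

66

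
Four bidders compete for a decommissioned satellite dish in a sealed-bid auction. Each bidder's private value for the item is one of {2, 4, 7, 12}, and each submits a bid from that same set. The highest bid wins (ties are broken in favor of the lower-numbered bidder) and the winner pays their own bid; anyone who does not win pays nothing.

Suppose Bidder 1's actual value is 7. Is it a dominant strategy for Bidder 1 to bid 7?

Consider the case where Bidder 2 bids 2, Bidder 3 bids 2 and Bidder 4 bids 2.
Truthful bid 7: wins, pays 7, utility 7 - 7 = 0.
Bid 2 instead: wins, pays 2, utility 7 - 2 = 5.
Since 5 > 0, bidding 2 is strictly better here, so truthful bidding is not dominant.

No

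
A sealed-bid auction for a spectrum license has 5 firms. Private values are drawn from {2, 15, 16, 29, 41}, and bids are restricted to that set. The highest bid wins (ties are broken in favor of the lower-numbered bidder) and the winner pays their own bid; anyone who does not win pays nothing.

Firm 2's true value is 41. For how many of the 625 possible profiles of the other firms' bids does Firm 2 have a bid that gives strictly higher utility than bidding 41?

192

Others bid (2, 2, 2, 2): truth gives 0; bid 15 gives 26 > 0. Violating.
Others bid (2, 2, 2, 15): truth gives 0; bid 15 gives 26 > 0. Violating.
Others bid (2, 2, 2, 16): truth gives 0; bid 16 gives 25 > 0. Violating.
Others bid (2, 2, 2, 29): truth gives 0; bid 29 gives 12 > 0. Violating.
Others bid (2, 2, 2, 41): truth gives 0; no alternative beats it.
Others bid (2, 2, 15, 41): truth gives 0; no alternative beats it.
(Checking all 625 profiles: 192 have a profitable deviation, 433 do not.)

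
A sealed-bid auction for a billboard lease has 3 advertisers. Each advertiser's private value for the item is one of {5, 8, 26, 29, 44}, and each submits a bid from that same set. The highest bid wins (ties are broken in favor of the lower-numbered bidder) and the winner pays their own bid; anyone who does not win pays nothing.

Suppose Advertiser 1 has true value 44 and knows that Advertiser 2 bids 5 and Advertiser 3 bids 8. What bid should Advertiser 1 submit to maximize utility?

8

Bid 5: loses, pays 0, utility 0.
Bid 8: wins, pays 8, utility 44 - 8 = 36.
Bid 26: wins, pays 26, utility 44 - 26 = 18.
Bid 29: wins, pays 29, utility 44 - 29 = 15.
Bid 44: wins, pays 44, utility 44 - 44 = 0.
The best choice is 8 with utility 36.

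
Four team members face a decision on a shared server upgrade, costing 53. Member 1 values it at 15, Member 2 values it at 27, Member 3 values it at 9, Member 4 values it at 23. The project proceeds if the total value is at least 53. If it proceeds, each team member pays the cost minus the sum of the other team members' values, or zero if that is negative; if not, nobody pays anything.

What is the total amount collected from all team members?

Total value 74 ≥ cost 53, so it is built.
Member 1: others sum to 59; max(0, 53 - 59) = 0.
Member 2: others sum to 47; max(0, 53 - 47) = 6.
Member 3: others sum to 65; max(0, 53 - 65) = 0.
Member 4: others sum to 51; max(0, 53 - 51) = 2.
Total collected = 0 + 6 + 0 + 2 = 8.

8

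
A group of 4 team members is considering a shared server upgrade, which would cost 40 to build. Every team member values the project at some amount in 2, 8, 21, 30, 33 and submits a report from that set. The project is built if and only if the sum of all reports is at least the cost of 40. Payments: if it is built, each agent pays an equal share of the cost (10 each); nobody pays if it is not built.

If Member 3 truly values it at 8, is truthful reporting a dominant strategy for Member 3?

Consider the case where Member 1 reports 2, Member 2 reports 2 and Member 4 reports 30.
Truthful report 8: project built, pays 10, utility 8 - 10 = -2.
Report 2 instead: project not built, utility 0.
Since 0 > -2, reporting 2 is strictly better here, so truthful reporting is not dominant.

No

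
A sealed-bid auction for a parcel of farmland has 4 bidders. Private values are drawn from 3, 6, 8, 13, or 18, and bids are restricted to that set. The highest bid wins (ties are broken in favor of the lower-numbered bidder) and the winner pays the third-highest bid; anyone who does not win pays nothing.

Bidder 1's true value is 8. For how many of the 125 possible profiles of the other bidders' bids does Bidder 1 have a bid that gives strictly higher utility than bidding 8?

Others bid (3, 3, 13): truth gives 0; bid 13 gives 5 > 0. Violating.
Others bid (3, 3, 18): truth gives 0; bid 18 gives 5 > 0. Violating.
Others bid (3, 6, 13): truth gives 0; bid 13 gives 2 > 0. Violating.
Others bid (3, 6, 18): truth gives 0; bid 18 gives 2 > 0. Violating.
Others bid (3, 3, 3): truth gives 5; no alternative beats it.
Others bid (3, 3, 6): truth gives 5; no alternative beats it.
(Checking all 125 profiles: 24 have a profitable deviation, 101 do not.)

24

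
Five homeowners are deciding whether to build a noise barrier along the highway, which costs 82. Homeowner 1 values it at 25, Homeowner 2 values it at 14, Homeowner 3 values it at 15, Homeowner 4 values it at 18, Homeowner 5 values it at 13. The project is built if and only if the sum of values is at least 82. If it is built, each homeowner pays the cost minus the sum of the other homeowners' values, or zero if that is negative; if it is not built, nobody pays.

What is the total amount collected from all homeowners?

70

Total value 85 ≥ cost 82, so it is built.
Homeowner 1: others sum to 60; max(0, 82 - 60) = 22.
Homeowner 2: others sum to 71; max(0, 82 - 71) = 11.
Homeowner 3: others sum to 70; max(0, 82 - 70) = 12.
Homeowner 4: others sum to 67; max(0, 82 - 67) = 15.
Homeowner 5: others sum to 72; max(0, 82 - 72) = 10.
Total collected = 22 + 11 + 12 + 15 + 10 = 70.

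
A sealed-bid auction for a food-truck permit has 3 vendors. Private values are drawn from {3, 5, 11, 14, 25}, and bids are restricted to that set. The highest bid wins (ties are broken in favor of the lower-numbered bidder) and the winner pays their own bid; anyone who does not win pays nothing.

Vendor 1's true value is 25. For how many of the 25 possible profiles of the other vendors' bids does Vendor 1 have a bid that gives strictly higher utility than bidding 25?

16

Others bid (3, 3): truth gives 0; bid 3 gives 22 > 0. Violating.
Others bid (3, 5): truth gives 0; bid 5 gives 20 > 0. Violating.
Others bid (3, 11): truth gives 0; bid 11 gives 14 > 0. Violating.
Others bid (3, 14): truth gives 0; bid 14 gives 11 > 0. Violating.
Others bid (3, 25): truth gives 0; no alternative beats it.
Others bid (5, 25): truth gives 0; no alternative beats it.
(Checking all 25 profiles: 16 have a profitable deviation, 9 do not.)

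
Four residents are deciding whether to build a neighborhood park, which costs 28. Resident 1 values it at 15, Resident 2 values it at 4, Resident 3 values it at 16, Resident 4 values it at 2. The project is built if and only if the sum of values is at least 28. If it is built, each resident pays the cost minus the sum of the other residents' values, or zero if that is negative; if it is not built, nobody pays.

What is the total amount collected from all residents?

Total value 37 ≥ cost 28, so it is built.
Resident 1: others sum to 22; max(0, 28 - 22) = 6.
Resident 2: others sum to 33; max(0, 28 - 33) = 0.
Resident 3: others sum to 21; max(0, 28 - 21) = 7.
Resident 4: others sum to 35; max(0, 28 - 35) = 0.
Total collected = 6 + 0 + 7 + 0 = 13.

13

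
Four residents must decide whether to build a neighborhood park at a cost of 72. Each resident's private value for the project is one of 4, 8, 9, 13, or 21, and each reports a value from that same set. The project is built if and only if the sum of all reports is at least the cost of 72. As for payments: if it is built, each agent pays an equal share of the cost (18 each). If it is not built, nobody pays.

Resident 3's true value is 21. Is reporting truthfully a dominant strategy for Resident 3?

Yes

Check each profile of the others' reports and compare truth against every alternative report.
Others report (9, 21, 21): truth gives 3, best alternative gives 0.
Others report (13, 21, 21): truth gives 3, best alternative gives 0.
Others report (21, 9, 21): truth gives 3, best alternative gives 0.
Others report (21, 13, 21): truth gives 3, best alternative gives 0.
Others report (21, 21, 9): truth gives 3, best alternative gives 0.
Others report (21, 21, 13): truth gives 3, best alternative gives 0.
(Remaining 119 profiles checked similarly; truth is weakly best in each.)
In every case the truthful report is at least as good as any alternative, so it is a dominant strategy.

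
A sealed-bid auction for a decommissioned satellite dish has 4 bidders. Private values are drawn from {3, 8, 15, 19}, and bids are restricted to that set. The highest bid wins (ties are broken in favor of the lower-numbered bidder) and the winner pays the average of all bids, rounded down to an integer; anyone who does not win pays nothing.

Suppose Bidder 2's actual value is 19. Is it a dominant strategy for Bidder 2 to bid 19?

No

Consider the case where Bidder 1 bids 3, Bidder 3 bids 3 and Bidder 4 bids 3.
Truthful bid 19: wins, pays 7, utility 19 - 7 = 12.
Bid 8 instead: wins, pays 4, utility 19 - 4 = 15.
Since 15 > 12, bidding 8 is strictly better here, so truthful bidding is not dominant.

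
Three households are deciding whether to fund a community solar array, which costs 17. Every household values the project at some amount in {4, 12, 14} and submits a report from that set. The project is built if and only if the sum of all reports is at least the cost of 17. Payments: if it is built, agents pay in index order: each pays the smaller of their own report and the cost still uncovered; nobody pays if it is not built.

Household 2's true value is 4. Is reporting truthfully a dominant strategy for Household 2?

Check each profile of the others' reports and compare truth against every alternative report.
Others report (4, 4): truth gives 0, best alternative gives -8.
Others report (4, 12): truth gives 0, best alternative gives -8.
Others report (4, 14): truth gives 0, best alternative gives -8.
Others report (12, 4): truth gives 0, best alternative gives -1.
Others report (12, 12): truth gives 0, best alternative gives -1.
Others report (12, 14): truth gives 0, best alternative gives -1.
(Remaining 3 profiles checked similarly; truth is weakly best in each.)
In every case the truthful report is at least as good as any alternative, so it is a dominant strategy.

Yes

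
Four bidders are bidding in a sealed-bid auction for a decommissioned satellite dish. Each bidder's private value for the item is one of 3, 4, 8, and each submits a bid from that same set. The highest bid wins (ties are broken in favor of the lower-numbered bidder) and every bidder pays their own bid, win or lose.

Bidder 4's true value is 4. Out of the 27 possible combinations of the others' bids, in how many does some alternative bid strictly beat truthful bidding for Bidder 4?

Others bid (3, 3, 4): truth gives -4; bid 3 gives -3 > -4. Violating.
Others bid (3, 3, 8): truth gives -4; bid 3 gives -3 > -4. Violating.
Others bid (3, 4, 3): truth gives -4; bid 3 gives -3 > -4. Violating.
Others bid (3, 4, 4): truth gives -4; bid 3 gives -3 > -4. Violating.
Others bid (3, 3, 3): truth gives 0; no alternative beats it.
(Checking all 27 profiles: 26 have a profitable deviation, 1 does not.)

26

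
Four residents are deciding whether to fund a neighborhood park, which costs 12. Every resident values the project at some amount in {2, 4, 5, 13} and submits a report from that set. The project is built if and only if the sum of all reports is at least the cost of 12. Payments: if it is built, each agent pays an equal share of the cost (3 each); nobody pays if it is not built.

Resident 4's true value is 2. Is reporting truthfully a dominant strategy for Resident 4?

Yes

Check each profile of the others' reports and compare truth against every alternative report.
Others report (2, 2, 4): truth gives 0, best alternative gives -1.
Others report (2, 2, 5): truth gives 0, best alternative gives -1.
Others report (2, 4, 2): truth gives 0, best alternative gives -1.
Others report (2, 5, 2): truth gives 0, best alternative gives -1.
Others report (4, 2, 2): truth gives 0, best alternative gives -1.
Others report (5, 2, 2): truth gives 0, best alternative gives -1.
(Remaining 58 profiles checked similarly; truth is weakly best in each.)
In every case the truthful report is at least as good as any alternative, so it is a dominant strategy.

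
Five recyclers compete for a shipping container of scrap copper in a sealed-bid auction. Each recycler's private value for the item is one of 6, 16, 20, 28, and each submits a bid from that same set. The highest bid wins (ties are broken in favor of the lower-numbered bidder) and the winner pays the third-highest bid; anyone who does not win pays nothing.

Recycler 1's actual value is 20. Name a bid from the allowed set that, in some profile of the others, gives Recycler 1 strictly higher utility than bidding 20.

Suppose Recycler 2 bids 6, Recycler 3 bids 6, Recycler 4 bids 6 and Recycler 5 bids 28.
Bid 20: loses, pays 0, utility 0.
Bid 28: wins, pays 6, utility 20 - 6 = 14.
So bidding 28 beats truth here (14 > 0).

28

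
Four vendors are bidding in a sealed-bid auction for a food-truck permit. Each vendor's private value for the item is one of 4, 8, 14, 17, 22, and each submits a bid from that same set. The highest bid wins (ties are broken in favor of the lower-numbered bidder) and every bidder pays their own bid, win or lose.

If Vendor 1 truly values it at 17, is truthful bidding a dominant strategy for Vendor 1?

Consider the case where Vendor 2 bids 4, Vendor 3 bids 4 and Vendor 4 bids 4.
Truthful bid 17: wins, pays 17, utility 17 - 17 = 0.
Bid 4 instead: wins, pays 4, utility 17 - 4 = 13.
Since 13 > 0, bidding 4 is strictly better here, so truthful bidding is not dominant.

No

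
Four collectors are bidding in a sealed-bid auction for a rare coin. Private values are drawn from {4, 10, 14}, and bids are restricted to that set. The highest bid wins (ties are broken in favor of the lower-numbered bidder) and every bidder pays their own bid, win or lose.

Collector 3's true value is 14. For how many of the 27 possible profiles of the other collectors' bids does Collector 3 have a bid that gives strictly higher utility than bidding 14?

Others bid (4, 4, 4): truth gives 0; bid 10 gives 4 > 0. Violating.
Others bid (4, 4, 10): truth gives 0; bid 10 gives 4 > 0. Violating.
Others bid (4, 14, 4): truth gives -14; bid 4 gives -4 > -14. Violating.
Others bid (4, 14, 10): truth gives -14; bid 4 gives -4 > -14. Violating.
Others bid (4, 4, 14): truth gives 0; no alternative beats it.
Others bid (4, 10, 4): truth gives 0; no alternative beats it.
(Checking all 27 profiles: 17 have a profitable deviation, 10 do not.)

17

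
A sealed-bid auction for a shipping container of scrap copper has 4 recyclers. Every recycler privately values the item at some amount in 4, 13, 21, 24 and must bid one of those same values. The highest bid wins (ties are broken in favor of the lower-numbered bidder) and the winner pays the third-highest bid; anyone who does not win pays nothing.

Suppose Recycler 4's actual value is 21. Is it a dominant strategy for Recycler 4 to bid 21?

No

Consider the case where Recycler 1 bids 4, Recycler 2 bids 4 and Recycler 3 bids 21.
Truthful bid 21: loses, pays 0, utility 0.
Bid 24 instead: wins, pays 4, utility 21 - 4 = 17.
Since 17 > 0, bidding 24 is strictly better here, so truthful bidding is not dominant.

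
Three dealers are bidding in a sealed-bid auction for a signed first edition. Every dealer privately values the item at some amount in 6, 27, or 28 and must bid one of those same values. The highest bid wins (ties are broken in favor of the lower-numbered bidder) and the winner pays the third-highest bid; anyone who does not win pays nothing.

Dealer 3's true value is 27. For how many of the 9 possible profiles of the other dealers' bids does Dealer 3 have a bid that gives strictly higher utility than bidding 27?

Others bid (6, 27): truth gives 0; bid 28 gives 21 > 0. Violating.
Others bid (27, 6): truth gives 0; bid 28 gives 21 > 0. Violating.
Others bid (6, 6): truth gives 21; no alternative beats it.
Others bid (6, 28): truth gives 0; no alternative beats it.
(Checking all 9 profiles: 2 have a profitable deviation, 7 do not.)

2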